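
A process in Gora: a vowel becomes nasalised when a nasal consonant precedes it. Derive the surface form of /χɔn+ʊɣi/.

/ʊ/ sits next to the nasal /n/ and is therefore nasalised to [ʊ̃].

[χɔnʊ̃ɣi]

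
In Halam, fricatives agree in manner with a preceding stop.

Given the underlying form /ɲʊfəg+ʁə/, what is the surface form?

[ɲʊfəgɢə]

/ʁ/ is a voiced uvular fricative. The preceding trigger /g/ is a stop, so /ʁ/ must become a stop as well.
Changing only its manner to stop gives [ɢ] — the voiced uvular stop.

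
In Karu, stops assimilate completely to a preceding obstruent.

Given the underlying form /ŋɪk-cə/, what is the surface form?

/c/ is the segment targeted by the rule; it sits immediately after /k/, so it assimilates completely and surfaces as [k].

[ŋɪkkə]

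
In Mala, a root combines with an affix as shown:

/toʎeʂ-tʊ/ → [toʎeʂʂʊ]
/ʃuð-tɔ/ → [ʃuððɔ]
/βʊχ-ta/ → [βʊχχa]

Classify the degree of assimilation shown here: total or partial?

total assimilation

Underlying /t/ is realised as [ʂ] next to /ʂ/; /ʂ/ itself does not change.
The output [ʂ] is identical to the trigger /ʂ/ — every feature (place, manner, voicing) has been copied — so this is total assimilation.
The remaining alternations confirm this: /t/ → [ð] after /ð/; /t/ → [χ] after /χ/ — in each case the output is a copy of the preceding consonant.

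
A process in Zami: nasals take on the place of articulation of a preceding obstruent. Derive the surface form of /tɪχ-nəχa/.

[tɪχɴəχa]

/n/ is a voiced alveolar nasal. The preceding trigger /χ/ is uvular, so /n/ must become uvular as well.
The voiced uvular nasal is [ɴ], so /n/ → [ɴ].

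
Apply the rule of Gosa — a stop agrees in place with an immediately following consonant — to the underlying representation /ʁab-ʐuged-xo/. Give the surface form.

The rule targets /b/ (voiced bilabial stop), which sits before the trigger /ʐ/ (retroflex).
A voiced retroflex stop is [ɖ], so the surface segment is [ɖ].
At the second juncture, /d/ likewise becomes [g] adjacent to /x/.

[ʁaɖʐugegxo]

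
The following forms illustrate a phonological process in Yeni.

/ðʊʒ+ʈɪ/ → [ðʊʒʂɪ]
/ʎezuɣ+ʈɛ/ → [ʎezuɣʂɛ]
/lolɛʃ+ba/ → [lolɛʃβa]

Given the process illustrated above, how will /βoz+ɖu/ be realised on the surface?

The data show progressive manner assimilation: /ʈ/ → [ʂ] after /ʒ/; /ʈ/ → [ʂ] after /ɣ/; /b/ → [β] after /ʃ/. In each pair only manner changes, matching the preceding consonant, while place and voice stay constant.
/ɖ/ is a voiced retroflex stop. The preceding trigger /z/ is a fricative, so /ɖ/ must become a fricative as well.
A voiced retroflex fricative is [ʐ], so the surface segment is [ʐ].

[βozʐu]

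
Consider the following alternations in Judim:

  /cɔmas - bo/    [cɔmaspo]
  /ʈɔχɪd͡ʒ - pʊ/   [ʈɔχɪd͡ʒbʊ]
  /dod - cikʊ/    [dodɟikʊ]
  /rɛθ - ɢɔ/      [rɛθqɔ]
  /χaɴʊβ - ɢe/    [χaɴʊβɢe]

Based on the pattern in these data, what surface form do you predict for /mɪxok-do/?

[mɪxokto]

The data show progressive voicing assimilation: /b/ → [p] after /s/; /p/ → [b] after /d͡ʒ/; /c/ → [ɟ] after /d/; /ɢ/ → [q] after /θ/. In each pair only voicing changes, matching the preceding consonant, while place and manner stay constant.
Nothing changes in [χaɴʊβɢe]: there the adjacent consonants already agree in voicing (/ɢ/ and /β/ are both voiced), so this form is consistent with the same rule.
/d/ is a voiced alveolar stop. The preceding trigger /k/ is voiceless, so /d/ must become voiceless as well.
A voiceless alveolar stop is [t], so the surface segment is [t].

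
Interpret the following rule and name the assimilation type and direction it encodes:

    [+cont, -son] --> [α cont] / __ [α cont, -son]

regressive manner assimilation

The shared variable α links the value of [cont] on the target to that of the neighbouring obstruent. [cont] distinguishes stops from fricatives — a manner-of-articulation feature — so this is manner assimilation.
Since the environment is written after the underscore, the trigger follows the target; the direction is regressive.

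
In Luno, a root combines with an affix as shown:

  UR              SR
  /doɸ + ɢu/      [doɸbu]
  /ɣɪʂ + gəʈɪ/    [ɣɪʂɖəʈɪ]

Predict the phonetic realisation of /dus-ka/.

The data show progressive place assimilation: /ɢ/ → [b] after /ɸ/; /g/ → [ɖ] after /ʂ/. In each pair only place changes, matching the preceding consonant, while manner and voice stay constant.
The rule targets /k/ (voiceless velar stop), which sits after the trigger /s/ (alveolar).
A voiceless alveolar stop is [t], so the surface segment is [t].

[dusta]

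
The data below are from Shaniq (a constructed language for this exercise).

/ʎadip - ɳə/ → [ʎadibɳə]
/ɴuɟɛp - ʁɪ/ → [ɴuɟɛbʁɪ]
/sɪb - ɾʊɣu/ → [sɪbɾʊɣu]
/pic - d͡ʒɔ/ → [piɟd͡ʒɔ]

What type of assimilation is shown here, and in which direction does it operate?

The segment that alternates is /p/, which surfaces as [b] when adjacent to /ɳ/.
/p/ is voiceless while /ɳ/ is voiced; the output [b] is voiced, matching the trigger — so the feature that spreads is voicing.
Place and manner are unchanged, so the assimilation is partial, not total.
Checking the remaining alternations: /p/ → [b] before /ʁ/ (voiceless → voiced, matching voiced); /c/ → [ɟ] before /d͡ʒ/ (voiceless → voiced, matching voiced) — only voicing changes, and always toward the following segment.
No alternation appears in [sɪbɾʊɣu]: there the adjacent consonants already agree in voicing (/b/ and /ɾ/ are both voiced), so this form is consistent with the same rule.
Since the segment that changes precedes the conditioning segment, the assimilation is regressive.

regressive voicing assimilation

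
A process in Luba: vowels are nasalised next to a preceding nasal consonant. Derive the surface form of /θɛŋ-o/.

The vowel /o/ is adjacent to the preceding nasal /ŋ/, so it acquires [+nasal] and surfaces as [õ].

[θɛŋõ]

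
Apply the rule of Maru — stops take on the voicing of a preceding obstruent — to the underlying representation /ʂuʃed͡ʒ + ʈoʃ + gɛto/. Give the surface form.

/ʈ/ is a voiceless retroflex stop. The preceding trigger /d͡ʒ/ is voiced, so /ʈ/ must become voiced as well.
Changing only its voicing to voiced gives [ɖ] — the voiced retroflex stop.
At the second juncture, /g/ likewise becomes [k] adjacent to /ʃ/.

[ʂuʃed͡ʒɖoʃkɛto]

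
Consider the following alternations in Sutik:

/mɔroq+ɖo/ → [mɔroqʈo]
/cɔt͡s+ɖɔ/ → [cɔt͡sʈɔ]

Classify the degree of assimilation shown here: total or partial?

partial assimilation

Underlying /ɖ/ is realised as [ʈ] next to /q/; /q/ itself does not change.
/ɖ/ is voiced while /q/ is voiceless; the output [ʈ] is voiceless, matching the trigger — so the feature that spreads is voicing.
Place and manner are unchanged, so the assimilation is partial, not total.
Checking the remaining alternation: /ɖ/ → [ʈ] after /t͡s/ (voiced → voiceless, matching voiceless) — only voicing changes, and always toward the preceding segment.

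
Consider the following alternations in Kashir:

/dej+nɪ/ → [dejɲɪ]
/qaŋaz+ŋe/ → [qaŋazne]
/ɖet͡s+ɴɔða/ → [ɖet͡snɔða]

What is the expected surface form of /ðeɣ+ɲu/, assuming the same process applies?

[ðeɣŋu]

The data show progressive place assimilation: /n/ → [ɲ] after /j/; /ŋ/ → [n] after /z/; /ɴ/ → [n] after /t͡s/. In each pair only place changes, matching the preceding consonant, while manner and voice stay constant.
The rule targets /ɲ/ (voiced palatal nasal), which sits after the trigger /ɣ/ (velar).
The voiced velar nasal is [ŋ], so /ɲ/ → [ŋ].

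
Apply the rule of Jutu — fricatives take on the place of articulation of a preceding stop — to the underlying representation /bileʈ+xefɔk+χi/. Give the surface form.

[bileʈʂefɔkxi]

The rule targets /x/ (voiceless velar fricative), which sits after the trigger /ʈ/ (retroflex).
The voiceless retroflex fricative is [ʂ], so /x/ → [ʂ].
The same rule applies at the second boundary: /χ/ → [x] next to /k/.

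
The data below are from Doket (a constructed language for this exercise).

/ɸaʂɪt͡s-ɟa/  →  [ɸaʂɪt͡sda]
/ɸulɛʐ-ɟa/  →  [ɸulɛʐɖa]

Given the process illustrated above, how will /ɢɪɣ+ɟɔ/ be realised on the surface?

[ɢɪɣgɔ]

The data show progressive place assimilation: /ɟ/ → [d] after /t͡s/; /ɟ/ → [ɖ] after /ʐ/. In each pair only place changes, matching the preceding consonant, while manner and voice stay constant.
The rule targets /ɟ/ (voiced palatal stop), which sits after the trigger /ɣ/ (velar).
The voiced velar stop is [g], so /ɟ/ → [g].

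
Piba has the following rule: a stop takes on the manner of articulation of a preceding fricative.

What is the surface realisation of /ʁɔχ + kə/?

[ʁɔχxə]

The rule targets /k/ (voiceless velar stop), which sits after the trigger /χ/ (fricative).
The voiceless velar fricative is [x], so /k/ → [x].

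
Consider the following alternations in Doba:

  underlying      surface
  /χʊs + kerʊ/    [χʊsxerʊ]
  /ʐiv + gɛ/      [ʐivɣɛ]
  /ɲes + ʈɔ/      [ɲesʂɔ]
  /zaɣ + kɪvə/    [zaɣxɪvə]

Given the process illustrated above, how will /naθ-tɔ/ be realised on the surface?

[naθsɔ]

The data show progressive manner assimilation: /k/ → [x] after /s/; /g/ → [ɣ] after /v/; /ʈ/ → [ʂ] after /s/; /k/ → [x] after /ɣ/. In each pair only manner changes, matching the preceding consonant, while place and voice stay constant.
/t/ is a voiceless alveolar stop. The preceding trigger /θ/ is a fricative, so /t/ must become a fricative as well.
Changing only its manner to fricative gives [s] — the voiceless alveolar fricative.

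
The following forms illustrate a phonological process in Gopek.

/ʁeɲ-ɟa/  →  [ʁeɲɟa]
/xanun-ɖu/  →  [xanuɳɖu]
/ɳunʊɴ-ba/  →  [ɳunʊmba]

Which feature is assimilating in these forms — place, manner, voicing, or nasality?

Comparing underlying and surface forms, /n/ → [ɳ] is the alternation; the neighbouring /ɖ/ is constant.
The change alveolar → retroflex matches the place of the following /ɖ/, identifying this as place assimilation.
The other alternating form patterns the same way: /ɴ/ → [m] before /b/ (uvular → bilabial, matching bilabial) — only place changes, and always toward the following segment.
No alternation appears in [ʁeɲɟa]: there the adjacent consonants already agree in place (/ɲ/ and /ɟ/ are both palatal), so this form is consistent with the same rule.

place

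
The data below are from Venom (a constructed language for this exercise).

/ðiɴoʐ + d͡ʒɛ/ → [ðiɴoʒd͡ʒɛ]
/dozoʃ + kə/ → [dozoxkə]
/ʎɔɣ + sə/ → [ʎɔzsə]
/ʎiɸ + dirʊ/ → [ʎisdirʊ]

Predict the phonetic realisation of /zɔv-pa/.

The data show regressive place assimilation: /ʐ/ → [ʒ] before /d͡ʒ/; /ʃ/ → [x] before /k/; /ɣ/ → [z] before /s/; /ɸ/ → [s] before /d/. In each pair only place changes, matching the following consonant, while manner and voice stay constant.
/v/ is a voiced labiodental fricative. The following trigger /p/ is bilabial, so /v/ must become bilabial as well.
A voiced bilabial fricative is [β], so the surface segment is [β].

[zɔβpa]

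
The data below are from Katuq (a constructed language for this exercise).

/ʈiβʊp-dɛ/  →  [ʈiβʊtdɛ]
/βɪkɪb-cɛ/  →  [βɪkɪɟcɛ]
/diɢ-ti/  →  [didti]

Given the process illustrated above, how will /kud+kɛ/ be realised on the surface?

[kugkɛ]

The data show regressive place assimilation: /p/ → [t] before /d/; /b/ → [ɟ] before /c/; /ɢ/ → [d] before /t/. In each pair only place changes, matching the following consonant, while manner and voice stay constant.
/d/ is a voiced alveolar stop. The following trigger /k/ is velar, so /d/ must become velar as well.
Changing only its place to velar gives [g] — the voiced velar stop.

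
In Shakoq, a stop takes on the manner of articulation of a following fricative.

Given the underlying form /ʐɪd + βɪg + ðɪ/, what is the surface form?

The rule targets /d/ (voiced alveolar stop), which sits before the trigger /β/ (fricative).
The voiced alveolar fricative is [z], so /d/ → [z].
The same rule applies at the second boundary: /g/ → [ɣ] next to /ð/.

[ʐɪzβɪɣðɪ]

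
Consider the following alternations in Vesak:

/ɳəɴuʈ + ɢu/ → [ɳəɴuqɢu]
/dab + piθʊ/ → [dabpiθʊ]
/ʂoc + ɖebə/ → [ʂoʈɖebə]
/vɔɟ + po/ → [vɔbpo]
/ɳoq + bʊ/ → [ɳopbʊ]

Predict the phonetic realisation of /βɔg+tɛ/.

[βɔdtɛ]

The data show regressive place assimilation: /ʈ/ → [q] before /ɢ/; /c/ → [ʈ] before /ɖ/; /ɟ/ → [b] before /p/; /q/ → [p] before /b/. In each pair only place changes, matching the following consonant, while manner and voice stay constant.
Nothing changes in [dabpiθʊ]: there the adjacent consonants already agree in place (/b/ and /p/ are both bilabial), so this form is consistent with the same rule.
The rule targets /g/ (voiced velar stop), which sits before the trigger /t/ (alveolar).
Changing only its place to alveolar gives [d] — the voiced alveolar stop.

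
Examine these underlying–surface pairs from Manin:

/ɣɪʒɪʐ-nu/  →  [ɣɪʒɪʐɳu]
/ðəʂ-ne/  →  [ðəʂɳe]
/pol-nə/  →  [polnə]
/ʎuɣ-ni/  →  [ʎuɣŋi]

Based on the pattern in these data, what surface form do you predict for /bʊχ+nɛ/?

[bʊχɴɛ]

The data show progressive place assimilation: /n/ → [ɳ] after /ʐ/; /n/ → [ɳ] after /ʂ/; /n/ → [ŋ] after /ɣ/. In each pair only place changes, matching the preceding consonant, while manner and voice stay constant.
No alternation appears in [polnə]: there the adjacent consonants already agree in place (/n/ and /l/ are both alveolar), so this form is consistent with the same rule.
The rule targets /n/ (voiced alveolar nasal), which sits after the trigger /χ/ (uvular).
The voiced uvular nasal is [ɴ], so /n/ → [ɴ].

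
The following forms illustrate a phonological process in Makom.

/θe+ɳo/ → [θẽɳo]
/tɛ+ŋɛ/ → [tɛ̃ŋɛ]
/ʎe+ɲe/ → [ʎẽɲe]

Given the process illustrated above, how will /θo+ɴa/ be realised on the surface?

[θõɴa]

The data show regressive nasality assimilation (vowel nasalisation): /e/ → [ẽ] before /ɳ/; /ɛ/ → [ɛ̃] before /ŋ/; /e/ → [ẽ] before /ɲ/ — a vowel is nasalised by an immediately following nasal consonant.
/o/ sits next to the nasal /ɴ/ and is therefore nasalised to [õ].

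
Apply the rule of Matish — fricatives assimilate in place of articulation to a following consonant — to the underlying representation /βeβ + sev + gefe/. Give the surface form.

[βezseɣgefe]

/β/ is a voiced bilabial fricative. The following trigger /s/ is alveolar, so /β/ must become alveolar as well.
A voiced alveolar fricative is [z], so the surface segment is [z].
At the second juncture, /v/ likewise becomes [ɣ] adjacent to /g/.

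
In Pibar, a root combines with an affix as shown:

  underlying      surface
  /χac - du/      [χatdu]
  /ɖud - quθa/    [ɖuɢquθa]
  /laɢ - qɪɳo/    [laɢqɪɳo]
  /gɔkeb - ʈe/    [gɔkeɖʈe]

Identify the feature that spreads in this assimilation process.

Comparing underlying and surface forms, /c/ → [t] is the alternation; the neighbouring /d/ is constant.
The change palatal → alveolar matches the place of the following /d/, identifying this as place assimilation.
Checking the remaining alternations: /d/ → [ɢ] before /q/ (alveolar → uvular, matching uvular); /b/ → [ɖ] before /ʈ/ (bilabial → retroflex, matching retroflex) — only place changes, and always toward the following segment.
Nothing changes in [laɢqɪɳo]: there the adjacent consonants already agree in place (/ɢ/ and /q/ are both uvular), so this form is consistent with the same rule.

place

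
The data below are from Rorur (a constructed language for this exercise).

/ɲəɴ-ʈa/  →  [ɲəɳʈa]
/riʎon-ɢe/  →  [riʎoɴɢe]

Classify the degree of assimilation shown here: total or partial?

partial assimilation

The segment that alternates is /ɴ/, which surfaces as [ɳ] when adjacent to /ʈ/.
/ɴ/ is uvular while /ʈ/ is retroflex; the output [ɳ] is retroflex, matching the trigger — so the feature that spreads is place.
Manner and voice are unchanged, so the assimilation is partial, not total.
The same holds elsewhere in the data: /n/ → [ɴ] before /ɢ/ (alveolar → uvular, matching uvular) — only place changes, and always toward the following segment.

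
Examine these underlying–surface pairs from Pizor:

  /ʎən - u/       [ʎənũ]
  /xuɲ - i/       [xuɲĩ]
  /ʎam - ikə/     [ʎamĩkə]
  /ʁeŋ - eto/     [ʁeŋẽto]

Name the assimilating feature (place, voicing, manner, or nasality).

The vowel /u/ surfaces as nasalised [ũ] next to the preceding nasal /n/ — it has acquired the [+nasal] feature of its neighbour.
Likewise in the remaining data: /i/ → [ĩ] after /ɲ/; /i/ → [ĩ] after /m/; /e/ → [ẽ] after /ŋ/ — each time a vowel is nasalised next to a preceding nasal.

nasality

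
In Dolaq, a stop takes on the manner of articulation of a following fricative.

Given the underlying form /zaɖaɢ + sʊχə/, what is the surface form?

[zaɖaʁsʊχə]

The rule targets /ɢ/ (voiced uvular stop), which sits before the trigger /s/ (fricative).
The voiced uvular fricative is [ʁ], so /ɢ/ → [ʁ].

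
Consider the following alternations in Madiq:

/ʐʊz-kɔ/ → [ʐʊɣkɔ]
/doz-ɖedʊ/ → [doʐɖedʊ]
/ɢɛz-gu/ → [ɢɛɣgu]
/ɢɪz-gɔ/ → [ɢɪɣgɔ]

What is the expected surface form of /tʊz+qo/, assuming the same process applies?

[tʊʁqo]

The data show regressive place assimilation: /z/ → [ɣ] before /k/; /z/ → [ʐ] before /ɖ/; /z/ → [ɣ] before /g/. In each pair only place changes, matching the following consonant, while manner and voice stay constant.
The rule targets /z/ (voiced alveolar fricative), which sits before the trigger /q/ (uvular).
Changing only its place to uvular gives [ʁ] — the voiced uvular fricative.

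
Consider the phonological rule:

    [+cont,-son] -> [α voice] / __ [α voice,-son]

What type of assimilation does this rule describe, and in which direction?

regressive voicing assimilation

The shared variable α links the value of [voice] on the target to the same value on the neighbouring segment, so voicing is the feature that assimilates.
Since the environment is written after the underscore, the trigger follows the target; the direction is regressive.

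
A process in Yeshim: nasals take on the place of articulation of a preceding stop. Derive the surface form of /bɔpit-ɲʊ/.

/ɲ/ is a voiced palatal nasal. The preceding trigger /t/ is alveolar, so /ɲ/ must become alveolar as well.
The voiced alveolar nasal is [n], so /ɲ/ → [n].

[bɔpitnʊ]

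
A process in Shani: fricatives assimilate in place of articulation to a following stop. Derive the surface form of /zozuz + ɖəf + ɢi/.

The rule targets /z/ (voiced alveolar fricative), which sits before the trigger /ɖ/ (retroflex).
Changing only its place to retroflex gives [ʐ] — the voiced retroflex fricative.
At the second juncture, /f/ likewise becomes [χ] adjacent to /ɢ/.

[zozuʐɖəχɢi]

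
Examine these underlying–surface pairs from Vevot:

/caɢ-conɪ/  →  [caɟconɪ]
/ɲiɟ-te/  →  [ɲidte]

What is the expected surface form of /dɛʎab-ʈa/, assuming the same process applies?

[dɛʎaɖʈa]

The data show regressive place assimilation: /ɢ/ → [ɟ] before /c/; /ɟ/ → [d] before /t/. In each pair only place changes, matching the following consonant, while manner and voice stay constant.
/b/ is a voiced bilabial stop. The following trigger /ʈ/ is retroflex, so /b/ must become retroflex as well.
Changing only its place to retroflex gives [ɖ] — the voiced retroflex stop.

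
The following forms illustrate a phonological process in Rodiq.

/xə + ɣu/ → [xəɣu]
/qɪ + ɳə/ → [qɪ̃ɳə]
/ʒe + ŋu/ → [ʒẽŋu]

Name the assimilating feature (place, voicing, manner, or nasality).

The vowel /ɪ/ surfaces as nasalised [ɪ̃] next to the following nasal /ɳ/ — it has acquired the [+nasal] feature of its neighbour.
The other form shows the same pattern: /e/ → [ẽ] before /ŋ/ — each time a vowel is nasalised next to a following nasal.
No change occurs in [xəɣu] because the vowel at the boundary is adjacent to an oral consonant, not a nasal (/ə/ next to /ɣ/).

nasality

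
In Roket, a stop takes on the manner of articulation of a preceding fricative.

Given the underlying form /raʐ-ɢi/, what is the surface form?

/ɢ/ is a voiced uvular stop. The preceding trigger /ʐ/ is a fricative, so /ɢ/ must become a fricative as well.
The voiced uvular fricative is [ʁ], so /ɢ/ → [ʁ].

[raʐʁi]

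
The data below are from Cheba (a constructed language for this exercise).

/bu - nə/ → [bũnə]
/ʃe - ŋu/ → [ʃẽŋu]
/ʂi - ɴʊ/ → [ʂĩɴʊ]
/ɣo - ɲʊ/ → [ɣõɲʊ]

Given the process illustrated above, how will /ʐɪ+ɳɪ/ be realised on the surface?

The data show regressive nasality assimilation (vowel nasalisation): /u/ → [ũ] before /n/; /e/ → [ẽ] before /ŋ/; /i/ → [ĩ] before /ɴ/; /o/ → [õ] before /ɲ/ — a vowel is nasalised by an immediately following nasal consonant.
The vowel /ɪ/ is adjacent to the following nasal /ɳ/, so it acquires [+nasal] and surfaces as [ɪ̃].

[ʐɪ̃ɳɪ]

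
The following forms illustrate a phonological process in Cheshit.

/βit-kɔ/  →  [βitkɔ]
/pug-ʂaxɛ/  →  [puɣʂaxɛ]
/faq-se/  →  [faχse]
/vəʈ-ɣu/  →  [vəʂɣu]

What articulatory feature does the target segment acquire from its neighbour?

Underlying /g/ is realised as [ɣ] next to /ʂ/; /ʂ/ itself does not change.
/g/ is a stop while /ʂ/ is a fricative; the output [ɣ] is a fricative, matching the trigger — so the feature that spreads is manner.
The same holds elsewhere in the data: /q/ → [χ] before /s/ (stop → fricative, matching a fricative); /ʈ/ → [ʂ] before /ɣ/ (stop → fricative, matching a fricative) — only manner changes, and always toward the following segment.
No alternation appears in [βitkɔ]: there the adjacent consonants already agree in manner (/t/ and /k/ are both stops), so this form is consistent with the same rule.

manner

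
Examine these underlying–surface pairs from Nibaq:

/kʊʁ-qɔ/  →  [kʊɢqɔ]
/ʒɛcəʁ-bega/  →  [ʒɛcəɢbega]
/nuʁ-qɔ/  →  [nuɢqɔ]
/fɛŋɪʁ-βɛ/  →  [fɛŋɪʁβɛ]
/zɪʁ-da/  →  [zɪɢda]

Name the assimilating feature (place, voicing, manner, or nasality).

Comparing underlying and surface forms, /ʁ/ → [ɢ] is the alternation; the neighbouring /q/ is constant.
The change fricative → stop matches the manner of the following /q/, identifying this as manner assimilation.
Checking the remaining alternations: /ʁ/ → [ɢ] before /b/ (fricative → stop, matching a stop); /ʁ/ → [ɢ] before /d/ (fricative → stop, matching a stop) — only manner changes, and always toward the following segment.
Nothing changes in [fɛŋɪʁβɛ]: there the adjacent consonants already agree in manner (/ʁ/ and /β/ are both fricatives), so this form is consistent with the same rule.

manner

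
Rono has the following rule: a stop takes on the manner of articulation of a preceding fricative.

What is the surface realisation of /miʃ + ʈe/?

The rule targets /ʈ/ (voiceless retroflex stop), which sits after the trigger /ʃ/ (fricative).
The voiceless retroflex fricative is [ʂ], so /ʈ/ → [ʂ].

[miʃʂe]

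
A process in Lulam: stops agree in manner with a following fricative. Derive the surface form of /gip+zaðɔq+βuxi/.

[giɸzaðɔχβuxi]

/p/ is a voiceless bilabial stop. The following trigger /z/ is a fricative, so /p/ must become a fricative as well.
Changing only its manner to fricative gives [ɸ] — the voiceless bilabial fricative.
The same rule applies at the second boundary: /q/ → [χ] next to /β/.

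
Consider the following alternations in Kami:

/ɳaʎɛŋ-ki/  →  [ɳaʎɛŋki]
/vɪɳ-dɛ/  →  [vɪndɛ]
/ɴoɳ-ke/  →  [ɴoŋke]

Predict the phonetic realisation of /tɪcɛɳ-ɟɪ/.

[tɪcɛɲɟɪ]

The data show regressive place assimilation: /ɳ/ → [n] before /d/; /ɳ/ → [ŋ] before /k/. In each pair only place changes, matching the following consonant, while manner and voice stay constant.
No alternation appears in [ɳaʎɛŋki]: there the adjacent consonants already agree in place (/ŋ/ and /k/ are both velar), so this form is consistent with the same rule.
/ɳ/ is a voiced retroflex nasal. The following trigger /ɟ/ is palatal, so /ɳ/ must become palatal as well.
A voiced palatal nasal is [ɲ], so the surface segment is [ɲ].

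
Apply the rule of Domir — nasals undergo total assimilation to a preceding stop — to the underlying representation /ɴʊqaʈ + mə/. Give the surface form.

[ɴʊqaʈʈə]

/m/ is the segment targeted by the rule; it sits immediately after /ʈ/, so it assimilates completely and surfaces as [ʈ].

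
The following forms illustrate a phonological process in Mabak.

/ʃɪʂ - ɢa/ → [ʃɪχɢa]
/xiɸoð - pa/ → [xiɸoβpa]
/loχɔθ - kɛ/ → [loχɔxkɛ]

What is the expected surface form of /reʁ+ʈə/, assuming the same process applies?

[reʐʈə]

The data show regressive place assimilation: /ʂ/ → [χ] before /ɢ/; /ð/ → [β] before /p/; /θ/ → [x] before /k/. In each pair only place changes, matching the following consonant, while manner and voice stay constant.
/ʁ/ is a voiced uvular fricative. The following trigger /ʈ/ is retroflex, so /ʁ/ must become retroflex as well.
A voiced retroflex fricative is [ʐ], so the surface segment is [ʐ].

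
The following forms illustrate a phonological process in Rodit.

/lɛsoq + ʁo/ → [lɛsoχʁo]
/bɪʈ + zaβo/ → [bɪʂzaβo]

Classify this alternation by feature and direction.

Underlying /q/ is realised as [χ] next to /ʁ/; /ʁ/ itself does not change.
The change stop → fricative matches the manner of the following /ʁ/, identifying this as manner assimilation.
Place and voice are unchanged, so the assimilation is partial, not total.
Checking the remaining alternation: /ʈ/ → [ʂ] before /z/ (stop → fricative, matching a fricative) — only manner changes, and always toward the following segment.
Since the segment that changes precedes the conditioning segment, the assimilation is regressive.

regressive manner assimilation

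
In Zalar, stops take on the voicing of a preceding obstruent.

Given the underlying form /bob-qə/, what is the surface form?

/q/ is a voiceless uvular stop. The preceding trigger /b/ is voiced, so /q/ must become voiced as well.
Changing only its voicing to voiced gives [ɢ] — the voiced uvular stop.

[bobɢə]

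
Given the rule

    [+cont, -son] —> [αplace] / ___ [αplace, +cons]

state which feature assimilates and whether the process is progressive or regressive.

The shared variable α links the value of the place features (abbreviated [place]) on the target to the same value on the neighbouring segment, so place is the feature that assimilates.
Since the environment is written after the underscore, the trigger follows the target; the direction is regressive.

regressive place assimilation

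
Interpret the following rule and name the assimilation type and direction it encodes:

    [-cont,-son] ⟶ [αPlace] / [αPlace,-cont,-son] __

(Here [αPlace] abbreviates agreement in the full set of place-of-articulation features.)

progressive place assimilation

The rule copies the place features (abbreviated [Place]) from the environment onto the target, so the assimilating feature is place.
The conditioning segment sits to the left of the focus bar, meaning the trigger precedes the segment that changes — progressive assimilation.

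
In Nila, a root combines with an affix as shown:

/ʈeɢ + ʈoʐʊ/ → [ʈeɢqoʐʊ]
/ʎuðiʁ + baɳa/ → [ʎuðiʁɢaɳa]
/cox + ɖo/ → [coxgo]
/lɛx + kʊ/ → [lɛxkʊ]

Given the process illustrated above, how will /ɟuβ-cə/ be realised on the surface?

[ɟuβpə]

The data show progressive place assimilation: /ʈ/ → [q] after /ɢ/; /b/ → [ɢ] after /ʁ/; /ɖ/ → [g] after /x/. In each pair only place changes, matching the preceding consonant, while manner and voice stay constant.
No alternation appears in [lɛxkʊ]: there the adjacent consonants already agree in place (/k/ and /x/ are both velar), so this form is consistent with the same rule.
/c/ is a voiceless palatal stop. The preceding trigger /β/ is bilabial, so /c/ must become bilabial as well.
A voiceless bilabial stop is [p], so the surface segment is [p].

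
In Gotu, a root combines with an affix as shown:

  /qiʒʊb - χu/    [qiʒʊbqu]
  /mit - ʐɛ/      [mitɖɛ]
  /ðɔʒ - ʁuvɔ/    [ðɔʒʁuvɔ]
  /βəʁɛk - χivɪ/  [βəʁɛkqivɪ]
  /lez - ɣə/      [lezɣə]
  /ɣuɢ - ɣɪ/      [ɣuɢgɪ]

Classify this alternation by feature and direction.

progressive manner assimilation

The segment that alternates is /χ/, which surfaces as [q] when adjacent to /b/.
The change fricative → stop matches the manner of the preceding /b/, identifying this as manner assimilation.
Place and voice are unchanged, so the assimilation is partial, not total.
The other alternating forms pattern the same way: /ʐ/ → [ɖ] after /t/ (fricative → stop, matching a stop); /χ/ → [q] after /k/ (fricative → stop, matching a stop); /ɣ/ → [g] after /ɢ/ (fricative → stop, matching a stop) — only manner changes, and always toward the preceding segment.
No alternation appears in [ðɔʒʁuvɔ], [lezɣə]: there the adjacent consonants already agree in manner (/ʁ/ and /ʒ/ are both fricatives; /ɣ/ and /z/ are both fricatives), so these forms are consistent with the same rule.
Since the segment that changes follows the conditioning segment, the assimilation is progressive.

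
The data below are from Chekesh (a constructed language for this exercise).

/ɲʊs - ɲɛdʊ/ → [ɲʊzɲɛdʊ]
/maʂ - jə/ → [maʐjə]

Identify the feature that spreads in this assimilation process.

voicing

Underlying /s/ is realised as [z] next to /ɲ/; /ɲ/ itself does not change.
The change voiceless → voiced matches the voicing of the following /ɲ/, identifying this as voicing assimilation.
The other alternating form patterns the same way: /ʂ/ → [ʐ] before /j/ (voiceless → voiced, matching voiced) — only voicing changes, and always toward the following segment.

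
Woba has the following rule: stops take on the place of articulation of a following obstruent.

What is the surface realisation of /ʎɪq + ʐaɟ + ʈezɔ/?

[ʎɪʈʐaɖʈezɔ]

/q/ is a voiceless uvular stop. The following trigger /ʐ/ is retroflex, so /q/ must become retroflex as well.
Changing only its place to retroflex gives [ʈ] — the voiceless retroflex stop.
The same rule applies at the second boundary: /ɟ/ → [ɖ] next to /ʈ/.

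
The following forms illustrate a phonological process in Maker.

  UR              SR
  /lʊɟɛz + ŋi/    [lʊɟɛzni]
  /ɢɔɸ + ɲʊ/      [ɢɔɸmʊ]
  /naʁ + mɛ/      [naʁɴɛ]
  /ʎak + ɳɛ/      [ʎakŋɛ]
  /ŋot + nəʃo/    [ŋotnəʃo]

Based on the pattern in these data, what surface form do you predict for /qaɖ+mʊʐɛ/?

The data show progressive place assimilation: /ŋ/ → [n] after /z/; /ɲ/ → [m] after /ɸ/; /m/ → [ɴ] after /ʁ/; /ɳ/ → [ŋ] after /k/. In each pair only place changes, matching the preceding consonant, while manner and voice stay constant.
No alternation appears in [ŋotnəʃo]: there the adjacent consonants already agree in place (/n/ and /t/ are both alveolar), so this form is consistent with the same rule.
/m/ is a voiced bilabial nasal. The preceding trigger /ɖ/ is retroflex, so /m/ must become retroflex as well.
Changing only its place to retroflex gives [ɳ] — the voiced retroflex nasal.

[qaɖɳʊʐɛ]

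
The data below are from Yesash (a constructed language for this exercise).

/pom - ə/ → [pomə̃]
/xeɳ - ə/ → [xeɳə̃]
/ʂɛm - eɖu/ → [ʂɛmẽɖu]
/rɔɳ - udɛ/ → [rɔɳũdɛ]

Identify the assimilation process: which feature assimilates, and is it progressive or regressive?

progressive nasality assimilation (vowel nasalisation)

The vowel /ə/ surfaces as nasalised [ə̃] next to the preceding nasal /m/ — it has acquired the [+nasal] feature of its neighbour.
The other forms show the same pattern: /ə/ → [ə̃] after /ɳ/; /e/ → [ẽ] after /m/; /u/ → [ũ] after /ɳ/ — each time a vowel is nasalised next to a preceding nasal.
Because the conditioning nasal is to the left of the vowel that changes, the process is progressive (perseverative).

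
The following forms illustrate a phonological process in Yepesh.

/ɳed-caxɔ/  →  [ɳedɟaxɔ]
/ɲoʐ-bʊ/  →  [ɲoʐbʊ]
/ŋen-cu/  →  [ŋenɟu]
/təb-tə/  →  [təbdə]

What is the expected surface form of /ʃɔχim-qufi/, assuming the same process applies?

The data show progressive voicing assimilation: /c/ → [ɟ] after /d/; /c/ → [ɟ] after /n/; /t/ → [d] after /b/. In each pair only voicing changes, matching the preceding consonant, while place and manner stay constant.
Nothing changes in [ɲoʐbʊ]: there the adjacent consonants already agree in voicing (/b/ and /ʐ/ are both voiced), so this form is consistent with the same rule.
The rule targets /q/ (voiceless uvular stop), which sits after the trigger /m/ (voiced).
The voiced uvular stop is [ɢ], so /q/ → [ɢ].

[ʃɔχimɢufi]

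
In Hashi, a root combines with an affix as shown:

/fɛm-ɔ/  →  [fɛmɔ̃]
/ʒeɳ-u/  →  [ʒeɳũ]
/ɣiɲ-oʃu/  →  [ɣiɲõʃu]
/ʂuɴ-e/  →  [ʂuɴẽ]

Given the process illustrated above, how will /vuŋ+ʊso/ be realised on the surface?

[vuŋʊ̃so]

The data show progressive nasality assimilation (vowel nasalisation): /ɔ/ → [ɔ̃] after /m/; /u/ → [ũ] after /ɳ/; /o/ → [õ] after /ɲ/; /e/ → [ẽ] after /ɴ/ — a vowel is nasalised by an immediately preceding nasal consonant.
/ʊ/ sits next to the nasal /ŋ/ and is therefore nasalised to [ʊ̃].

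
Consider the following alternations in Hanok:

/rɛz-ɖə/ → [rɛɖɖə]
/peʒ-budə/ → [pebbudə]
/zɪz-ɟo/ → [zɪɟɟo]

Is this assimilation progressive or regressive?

Comparing underlying and surface forms, /z/ → [ɖ] is the alternation; the neighbouring /ɖ/ is constant.
The output [ɖ] is identical to the trigger /ɖ/ — every feature (place, manner, voicing) has been copied — so this is total assimilation.
The remaining alternations confirm this: /ʒ/ → [b] before /b/; /z/ → [ɟ] before /ɟ/ — in each case the output is a copy of the following consonant.
The trigger is the following segment, so the direction is regressive (anticipatory).

regressive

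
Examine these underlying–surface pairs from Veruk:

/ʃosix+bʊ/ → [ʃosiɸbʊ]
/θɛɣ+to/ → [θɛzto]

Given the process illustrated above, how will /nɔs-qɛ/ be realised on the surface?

The data show regressive place assimilation: /x/ → [ɸ] before /b/; /ɣ/ → [z] before /t/. In each pair only place changes, matching the following consonant, while manner and voice stay constant.
The rule targets /s/ (voiceless alveolar fricative), which sits before the trigger /q/ (uvular).
The voiceless uvular fricative is [χ], so /s/ → [χ].

[nɔχqɛ]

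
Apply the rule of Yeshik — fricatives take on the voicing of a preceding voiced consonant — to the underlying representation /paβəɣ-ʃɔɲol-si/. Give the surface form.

[paβəɣʒɔɲolzi]

/ʃ/ is a voiceless postalveolar fricative. The preceding trigger /ɣ/ is voiced, so /ʃ/ must become voiced as well.
A voiced postalveolar fricative is [ʒ], so the surface segment is [ʒ].
The same rule applies at the second boundary: /s/ → [z] next to /l/.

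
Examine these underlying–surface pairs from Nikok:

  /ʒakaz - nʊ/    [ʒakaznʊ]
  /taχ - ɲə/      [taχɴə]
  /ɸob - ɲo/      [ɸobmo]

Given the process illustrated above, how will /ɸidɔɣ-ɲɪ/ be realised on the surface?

The data show progressive place assimilation: /ɲ/ → [ɴ] after /χ/; /ɲ/ → [m] after /b/. In each pair only place changes, matching the preceding consonant, while manner and voice stay constant.
No alternation appears in [ʒakaznʊ]: there the adjacent consonants already agree in place (/n/ and /z/ are both alveolar), so this form is consistent with the same rule.
/ɲ/ is a voiced palatal nasal. The preceding trigger /ɣ/ is velar, so /ɲ/ must become velar as well.
The voiced velar nasal is [ŋ], so /ɲ/ → [ŋ].

[ɸidɔɣŋɪ]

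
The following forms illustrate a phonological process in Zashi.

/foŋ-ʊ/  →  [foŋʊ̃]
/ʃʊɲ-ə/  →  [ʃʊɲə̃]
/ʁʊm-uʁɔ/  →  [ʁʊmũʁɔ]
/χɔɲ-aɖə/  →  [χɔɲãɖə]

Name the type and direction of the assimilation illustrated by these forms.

The vowel /ʊ/ surfaces as nasalised [ʊ̃] next to the preceding nasal /ŋ/ — it has acquired the [+nasal] feature of its neighbour.
Likewise in the remaining data: /ə/ → [ə̃] after /ɲ/; /u/ → [ũ] after /m/; /a/ → [ã] after /ɲ/ — each time a vowel is nasalised next to a preceding nasal.
Because the conditioning nasal is to the left of the vowel that changes, the process is progressive (perseverative).

progressive nasality assimilation (vowel nasalisation)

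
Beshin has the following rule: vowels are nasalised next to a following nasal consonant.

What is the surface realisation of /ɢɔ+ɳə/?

[ɢɔ̃ɳə]

/ɔ/ sits next to the nasal /ɳ/ and is therefore nasalised to [ɔ̃].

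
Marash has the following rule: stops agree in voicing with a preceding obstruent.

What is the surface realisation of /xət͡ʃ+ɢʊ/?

/ɢ/ is a voiced uvular stop. The preceding trigger /t͡ʃ/ is voiceless, so /ɢ/ must become voiceless as well.
The voiceless uvular stop is [q], so /ɢ/ → [q].

[xət͡ʃqʊ]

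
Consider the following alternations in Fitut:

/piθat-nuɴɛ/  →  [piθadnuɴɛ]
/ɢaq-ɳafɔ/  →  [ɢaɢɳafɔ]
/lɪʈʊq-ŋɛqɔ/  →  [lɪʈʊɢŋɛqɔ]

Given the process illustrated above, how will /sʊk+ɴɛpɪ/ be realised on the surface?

[sʊgɴɛpɪ]

The data show regressive voicing assimilation: /t/ → [d] before /n/; /q/ → [ɢ] before /ɳ/; /q/ → [ɢ] before /ŋ/. In each pair only voicing changes, matching the following consonant, while place and manner stay constant.
/k/ is a voiceless velar stop. The following trigger /ɴ/ is voiced, so /k/ must become voiced as well.
Changing only its voicing to voiced gives [g] — the voiced velar stop.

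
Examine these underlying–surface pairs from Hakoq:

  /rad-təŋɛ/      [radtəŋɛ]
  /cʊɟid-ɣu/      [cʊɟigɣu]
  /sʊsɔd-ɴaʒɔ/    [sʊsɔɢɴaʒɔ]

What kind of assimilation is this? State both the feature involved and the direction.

regressive place assimilation

Comparing underlying and surface forms, /d/ → [g] is the alternation; the neighbouring /ɣ/ is constant.
/d/ is alveolar while /ɣ/ is velar; the output [g] is velar, matching the trigger — so the feature that spreads is place.
Manner and voice are unchanged, so the assimilation is partial, not total.
The other alternating form patterns the same way: /d/ → [ɢ] before /ɴ/ (alveolar → uvular, matching uvular) — only place changes, and always toward the following segment.
No alternation appears in [radtəŋɛ]: there the adjacent consonants already agree in place (/d/ and /t/ are both alveolar), so this form is consistent with the same rule.
Since the segment that changes precedes the conditioning segment, the assimilation is regressive.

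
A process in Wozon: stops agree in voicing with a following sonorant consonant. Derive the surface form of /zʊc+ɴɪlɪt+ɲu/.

The rule targets /c/ (voiceless palatal stop), which sits before the trigger /ɴ/ (voiced).
The voiced palatal stop is [ɟ], so /c/ → [ɟ].
At the second juncture, /t/ likewise becomes [d] adjacent to /ɲ/.

[zʊɟɴɪlɪdɲu]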